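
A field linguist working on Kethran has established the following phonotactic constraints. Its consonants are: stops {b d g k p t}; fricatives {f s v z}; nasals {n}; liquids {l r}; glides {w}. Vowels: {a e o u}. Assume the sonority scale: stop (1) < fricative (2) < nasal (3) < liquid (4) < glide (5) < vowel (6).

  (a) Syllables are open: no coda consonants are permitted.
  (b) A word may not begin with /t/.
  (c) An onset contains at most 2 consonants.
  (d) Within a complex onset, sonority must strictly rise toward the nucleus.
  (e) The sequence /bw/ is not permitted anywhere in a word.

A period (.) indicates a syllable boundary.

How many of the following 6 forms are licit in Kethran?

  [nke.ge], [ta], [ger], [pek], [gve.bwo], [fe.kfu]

1

[nke.ge] — violates constraint (d): syllable 1 onset /nk/: /n/ (nasal, 3) → /k/ (stop, 1) does not rise → illicit
[ta] — violates constraint (b): word begins with /t/ → illicit
[ger] — violates constraint (a): syllable 1 coda /r/ has 1 consonant (> 0) → illicit
[pek] — violates constraint (a): syllable 1 coda /k/ has 1 consonant (> 0) → illicit
[gve.bwo] — violates constraint (e): contains banned sequence /bw/ → illicit
[fe.kfu] — σ1 onset /f/, coda /∅/ ok; σ2 onset /kf/ (1→2 rises), coda /∅/ ok → licit
Licit: [fe.kfu] → 1.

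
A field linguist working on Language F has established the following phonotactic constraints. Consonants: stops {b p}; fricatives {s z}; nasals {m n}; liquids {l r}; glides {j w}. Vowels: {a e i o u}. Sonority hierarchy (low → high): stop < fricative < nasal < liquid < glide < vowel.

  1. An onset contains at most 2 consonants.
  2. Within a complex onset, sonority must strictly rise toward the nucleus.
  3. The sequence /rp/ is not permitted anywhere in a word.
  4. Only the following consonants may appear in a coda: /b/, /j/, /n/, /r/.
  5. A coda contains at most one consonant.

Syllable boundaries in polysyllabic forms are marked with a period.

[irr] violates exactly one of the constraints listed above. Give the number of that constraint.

[irr]: syllable 1 coda /rr/ has 2 consonants (> 1).
This is a violation of constraint 5: "A coda contains at most one consonant."
The remaining constraints (1, 2, 3, 4) are satisfied.

5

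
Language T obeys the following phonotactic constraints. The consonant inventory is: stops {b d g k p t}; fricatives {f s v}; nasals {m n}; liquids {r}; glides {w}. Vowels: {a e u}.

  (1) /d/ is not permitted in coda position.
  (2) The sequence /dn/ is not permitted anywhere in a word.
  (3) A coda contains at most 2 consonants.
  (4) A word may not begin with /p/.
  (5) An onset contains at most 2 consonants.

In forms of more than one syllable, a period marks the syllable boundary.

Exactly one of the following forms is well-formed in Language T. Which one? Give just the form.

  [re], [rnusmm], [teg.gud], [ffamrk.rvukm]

[re] — σ1 onset /r/, coda /∅/ ok → well-formed
[rnusmm] — violates constraint 3: syllable 1 coda /smm/ has 3 consonants (> 2) → ill-formed
[teg.gud] — violates constraint 1: syllable 2 coda contains /d/ → ill-formed
[ffamrk.rvukm] — violates constraint 3: syllable 1 coda /mrk/ has 3 consonants (> 2) → ill-formed

[re]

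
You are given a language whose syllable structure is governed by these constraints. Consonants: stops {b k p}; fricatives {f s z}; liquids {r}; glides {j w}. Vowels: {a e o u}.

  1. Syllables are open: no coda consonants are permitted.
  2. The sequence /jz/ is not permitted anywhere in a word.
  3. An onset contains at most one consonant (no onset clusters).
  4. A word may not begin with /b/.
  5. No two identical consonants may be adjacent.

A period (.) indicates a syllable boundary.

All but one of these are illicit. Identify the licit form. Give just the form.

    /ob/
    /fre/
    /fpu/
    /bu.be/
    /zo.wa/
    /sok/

/ob/ — violates constraint 1: syllable 1 coda /b/ has 1 consonant (> 0) → illicit
/fre/ — violates constraint 3: syllable 1 onset /fr/ has 2 consonants (> 1) → illicit
/fpu/ — violates constraint 3: syllable 1 onset /fp/ has 2 consonants (> 1) → illicit
/bu.be/ — violates constraint 4: word begins with /b/ → illicit
/zo.wa/ — σ1 onset /z/, coda /∅/ ok; σ2 onset /w/, coda /∅/ ok → licit
/sok/ — violates constraint 1: syllable 1 coda /k/ has 1 consonant (> 0) → illicit

/zo.wa/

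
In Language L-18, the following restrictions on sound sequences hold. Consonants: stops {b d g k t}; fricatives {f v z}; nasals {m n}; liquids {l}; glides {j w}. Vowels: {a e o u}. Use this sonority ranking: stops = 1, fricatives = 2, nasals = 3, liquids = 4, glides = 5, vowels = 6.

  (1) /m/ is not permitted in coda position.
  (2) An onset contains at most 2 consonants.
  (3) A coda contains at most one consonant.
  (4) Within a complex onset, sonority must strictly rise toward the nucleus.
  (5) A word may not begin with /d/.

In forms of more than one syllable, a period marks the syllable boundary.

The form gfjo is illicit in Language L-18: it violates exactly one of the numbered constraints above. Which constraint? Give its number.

2

gfjo: syllable 1 onset /gfj/ has 3 consonants (> 2).
This is a violation of constraint 2: "An onset contains at most 2 consonants."
The remaining constraints (1, 3, 4, 5) are satisfied.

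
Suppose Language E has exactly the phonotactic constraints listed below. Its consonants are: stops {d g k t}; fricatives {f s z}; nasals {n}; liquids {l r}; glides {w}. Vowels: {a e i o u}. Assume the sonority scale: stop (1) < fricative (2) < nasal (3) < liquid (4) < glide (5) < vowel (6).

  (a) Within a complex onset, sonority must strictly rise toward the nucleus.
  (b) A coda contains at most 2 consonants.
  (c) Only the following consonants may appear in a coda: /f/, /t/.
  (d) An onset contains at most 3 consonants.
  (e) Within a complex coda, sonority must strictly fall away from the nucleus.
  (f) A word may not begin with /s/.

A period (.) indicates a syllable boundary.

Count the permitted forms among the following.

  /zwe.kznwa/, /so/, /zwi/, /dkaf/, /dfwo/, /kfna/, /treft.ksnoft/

/zwe.kznwa/ — violates constraint (d): syllable 2 onset /kznw/ has 4 consonants (> 3) → not permitted
/so/ — violates constraint (f): word begins with /s/ → not permitted
/zwi/ — σ1 onset /zw/ (2→5 rises), coda /∅/ ok → permitted
/dkaf/ — violates constraint (a): syllable 1 onset /dk/: /d/ (stop, 1) → /k/ (stop, 1) does not rise → not permitted
/dfwo/ — σ1 onset /dfw/ (1→2→5 rises), coda /∅/ ok → permitted
/kfna/ — σ1 onset /kfn/ (1→2→3 rises), coda /∅/ ok → permitted
/treft.ksnoft/ — σ1 onset /tr/ (1→4 rises), coda /ft/ (2→1 falls) ok; σ2 onset /ksn/ (1→2→3 rises), coda /ft/ (2→1 falls) ok → permitted
Permitted: /zwi/, /dfwo/, /kfna/, /treft.ksnoft/ → 4.

4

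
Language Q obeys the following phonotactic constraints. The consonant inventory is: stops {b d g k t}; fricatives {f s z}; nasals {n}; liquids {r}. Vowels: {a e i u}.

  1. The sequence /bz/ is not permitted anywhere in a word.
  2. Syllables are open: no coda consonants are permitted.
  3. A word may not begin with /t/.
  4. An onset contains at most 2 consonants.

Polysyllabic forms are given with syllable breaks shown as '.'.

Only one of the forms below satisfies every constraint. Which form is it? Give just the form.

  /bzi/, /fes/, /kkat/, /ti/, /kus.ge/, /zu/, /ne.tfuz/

/zu/

/bzi/ — violates constraint 1: contains banned sequence /bz/ → phonotactically illegal
/fes/ — violates constraint 2: syllable 1 coda /s/ has 1 consonant (> 0) → phonotactically illegal
/kkat/ — violates constraint 2: syllable 1 coda /t/ has 1 consonant (> 0) → phonotactically illegal
/ti/ — violates constraint 3: word begins with /t/ → phonotactically illegal
/kus.ge/ — violates constraint 2: syllable 1 coda /s/ has 1 consonant (> 0) → phonotactically illegal
/zu/ — σ1 onset /z/, coda /∅/ ok → phonotactically legal
/ne.tfuz/ — violates constraint 2: syllable 2 coda /z/ has 1 consonant (> 0) → phonotactically illegal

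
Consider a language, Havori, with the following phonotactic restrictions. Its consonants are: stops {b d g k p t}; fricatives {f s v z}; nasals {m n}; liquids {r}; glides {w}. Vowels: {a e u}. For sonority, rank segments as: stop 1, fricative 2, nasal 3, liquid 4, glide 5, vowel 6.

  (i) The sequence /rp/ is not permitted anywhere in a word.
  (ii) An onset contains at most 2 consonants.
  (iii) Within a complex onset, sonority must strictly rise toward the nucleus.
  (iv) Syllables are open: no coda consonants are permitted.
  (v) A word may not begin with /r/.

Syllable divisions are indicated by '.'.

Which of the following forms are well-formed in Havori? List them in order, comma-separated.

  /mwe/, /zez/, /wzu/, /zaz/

/mwe/ — σ1 onset /mw/ (3→5 rises), coda /∅/ ok → well-formed
/zez/ — violates constraint (iv): syllable 1 coda /z/ has 1 consonant (> 0) → ill-formed
/wzu/ — violates constraint (iii): syllable 1 onset /wz/: /w/ (glide, 5) → /z/ (fricative, 2) does not rise → ill-formed
/zaz/ — violates constraint (iv): syllable 1 coda /z/ has 1 consonant (> 0) → ill-formed

/mwe/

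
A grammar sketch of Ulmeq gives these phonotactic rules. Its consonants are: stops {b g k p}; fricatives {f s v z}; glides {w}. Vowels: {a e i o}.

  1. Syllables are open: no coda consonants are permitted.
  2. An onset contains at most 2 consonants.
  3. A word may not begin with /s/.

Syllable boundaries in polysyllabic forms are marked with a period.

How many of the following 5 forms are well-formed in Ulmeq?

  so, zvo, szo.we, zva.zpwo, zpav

so — violates constraint 3: word begins with /s/ → ill-formed
zvo — σ1 onset /zv/ (2C), coda /∅/ ok → well-formed
szo.we — violates constraint 3: word begins with /s/ → ill-formed
zva.zpwo — violates constraint 2: syllable 2 onset /zpw/ has 3 consonants (> 2) → ill-formed
zpav — violates constraint 1: syllable 1 coda /v/ has 1 consonant (> 0) → ill-formed
Well-formed: zvo → 1.

1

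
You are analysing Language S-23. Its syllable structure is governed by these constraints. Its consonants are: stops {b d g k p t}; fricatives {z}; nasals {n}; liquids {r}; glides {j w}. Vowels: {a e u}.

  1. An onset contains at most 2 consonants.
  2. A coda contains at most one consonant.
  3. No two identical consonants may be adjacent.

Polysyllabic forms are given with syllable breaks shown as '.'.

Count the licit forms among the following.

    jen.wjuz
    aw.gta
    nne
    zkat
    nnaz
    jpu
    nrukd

4

jen.wjuz — σ1 onset /j/, coda /n/ ok; σ2 onset /wj/ (2C), coda /z/ ok → licit
aw.gta — σ1 onset /∅/, coda /w/ ok; σ2 onset /gt/ (2C), coda /∅/ ok → licit
nne — violates constraint 3: adjacent identical consonants /nn/ → illicit
zkat — σ1 onset /zk/ (2C), coda /t/ ok → licit
nnaz — violates constraint 3: adjacent identical consonants /nn/ → illicit
jpu — σ1 onset /jp/ (2C), coda /∅/ ok → licit
nrukd — violates constraint 2: syllable 1 coda /kd/ has 2 consonants (> 1) → illicit
Licit: jen.wjuz, aw.gta, zkat, jpu → 4.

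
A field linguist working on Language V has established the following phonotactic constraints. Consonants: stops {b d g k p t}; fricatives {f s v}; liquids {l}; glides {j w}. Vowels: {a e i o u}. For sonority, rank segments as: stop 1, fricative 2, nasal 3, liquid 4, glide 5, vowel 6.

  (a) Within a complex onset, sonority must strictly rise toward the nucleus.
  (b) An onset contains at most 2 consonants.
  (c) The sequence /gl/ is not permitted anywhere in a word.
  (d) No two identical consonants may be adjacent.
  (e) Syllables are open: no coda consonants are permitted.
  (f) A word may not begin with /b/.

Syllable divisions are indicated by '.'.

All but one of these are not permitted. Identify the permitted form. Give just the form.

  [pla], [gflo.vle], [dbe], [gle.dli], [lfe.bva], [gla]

[pla]

[pla] — σ1 onset /pl/ (1→4 rises), coda /∅/ ok → permitted
[gflo.vle] — violates constraint (b): syllable 1 onset /gfl/ has 3 consonants (> 2) → not permitted
[dbe] — violates constraint (a): syllable 1 onset /db/: /d/ (stop, 1) → /b/ (stop, 1) does not rise → not permitted
[gle.dli] — violates constraint (c): contains banned sequence /gl/ → not permitted
[lfe.bva] — violates constraint (a): syllable 1 onset /lf/: /l/ (liquid, 4) → /f/ (fricative, 2) does not rise → not permitted
[gla] — violates constraint (c): contains banned sequence /gl/ → not permitted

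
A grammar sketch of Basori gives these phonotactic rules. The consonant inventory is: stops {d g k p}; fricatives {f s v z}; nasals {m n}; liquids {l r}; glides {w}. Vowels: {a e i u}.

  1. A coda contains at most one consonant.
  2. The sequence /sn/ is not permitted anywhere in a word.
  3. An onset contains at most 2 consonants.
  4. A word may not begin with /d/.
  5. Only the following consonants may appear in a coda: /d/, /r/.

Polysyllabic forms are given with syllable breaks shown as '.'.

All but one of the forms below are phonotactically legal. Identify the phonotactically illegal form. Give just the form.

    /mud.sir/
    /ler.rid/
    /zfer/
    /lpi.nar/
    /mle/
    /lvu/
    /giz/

/giz/

/mud.sir/ — σ1 onset /m/, coda /d/ ok; σ2 onset /s/, coda /r/ ok → phonotactically legal
/ler.rid/ — σ1 onset /l/, coda /r/ ok; σ2 onset /r/, coda /d/ ok → phonotactically legal
/zfer/ — σ1 onset /zf/ (2C), coda /r/ ok → phonotactically legal
/lpi.nar/ — σ1 onset /lp/ (2C), coda /∅/ ok; σ2 onset /n/, coda /r/ ok → phonotactically legal
/mle/ — σ1 onset /ml/ (2C), coda /∅/ ok → phonotactically legal
/lvu/ — σ1 onset /lv/ (2C), coda /∅/ ok → phonotactically legal
/giz/ — violates constraint 5: syllable 1 coda contains /z/, which is not a licensed coda consonant → phonotactically illegal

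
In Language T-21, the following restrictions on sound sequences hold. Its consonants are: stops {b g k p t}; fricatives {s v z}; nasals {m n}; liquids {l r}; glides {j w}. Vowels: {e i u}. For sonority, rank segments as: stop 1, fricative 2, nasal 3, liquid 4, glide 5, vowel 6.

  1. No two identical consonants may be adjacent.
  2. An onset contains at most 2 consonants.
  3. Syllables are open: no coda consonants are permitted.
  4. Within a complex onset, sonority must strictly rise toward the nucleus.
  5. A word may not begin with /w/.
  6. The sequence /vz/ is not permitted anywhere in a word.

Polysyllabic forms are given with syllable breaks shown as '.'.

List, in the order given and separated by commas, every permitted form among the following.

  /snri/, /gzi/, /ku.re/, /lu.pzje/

/snri/ — violates constraint 2: syllable 1 onset /snr/ has 3 consonants (> 2) → not permitted
/gzi/ — σ1 onset /gz/ (1→2 rises), coda /∅/ ok → permitted
/ku.re/ — σ1 onset /k/, coda /∅/ ok; σ2 onset /r/, coda /∅/ ok → permitted
/lu.pzje/ — violates constraint 2: syllable 2 onset /pzj/ has 3 consonants (> 2) → not permitted

/gzi/, /ku.re/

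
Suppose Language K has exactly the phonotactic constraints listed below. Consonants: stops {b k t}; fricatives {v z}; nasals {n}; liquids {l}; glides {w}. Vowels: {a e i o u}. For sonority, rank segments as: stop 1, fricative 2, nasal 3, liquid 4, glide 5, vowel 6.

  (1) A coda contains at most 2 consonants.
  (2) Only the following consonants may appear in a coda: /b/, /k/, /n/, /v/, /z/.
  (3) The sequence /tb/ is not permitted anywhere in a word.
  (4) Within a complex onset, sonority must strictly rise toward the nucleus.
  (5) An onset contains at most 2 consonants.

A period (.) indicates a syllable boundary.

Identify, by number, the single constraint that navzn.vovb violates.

navzn.vovb: syllable 1 coda /vzn/ has 3 consonants (> 2).
This is a violation of constraint 1: "A coda contains at most 2 consonants."
The remaining constraints (2, 3, 4, 5) are satisfied.

1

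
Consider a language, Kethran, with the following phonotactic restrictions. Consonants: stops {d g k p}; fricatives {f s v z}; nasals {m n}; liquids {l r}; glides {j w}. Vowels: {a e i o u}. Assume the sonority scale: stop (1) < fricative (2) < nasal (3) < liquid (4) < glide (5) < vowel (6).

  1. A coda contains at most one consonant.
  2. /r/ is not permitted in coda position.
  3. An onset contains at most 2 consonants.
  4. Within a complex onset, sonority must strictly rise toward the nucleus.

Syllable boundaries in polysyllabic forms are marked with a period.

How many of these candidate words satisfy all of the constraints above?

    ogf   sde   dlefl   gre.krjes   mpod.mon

ogf — violates constraint 1: syllable 1 coda /gf/ has 2 consonants (> 1) → ill-formed
sde — violates constraint 4: syllable 1 onset /sd/: /s/ (fricative, 2) → /d/ (stop, 1) does not rise → ill-formed
dlefl — violates constraint 1: syllable 1 coda /fl/ has 2 consonants (> 1) → ill-formed
gre.krjes — violates constraint 3: syllable 2 onset /krj/ has 3 consonants (> 2) → ill-formed
mpod.mon — violates constraint 4: syllable 1 onset /mp/: /m/ (nasal, 3) → /p/ (stop, 1) does not rise → ill-formed
No form is well-formed → 0.

0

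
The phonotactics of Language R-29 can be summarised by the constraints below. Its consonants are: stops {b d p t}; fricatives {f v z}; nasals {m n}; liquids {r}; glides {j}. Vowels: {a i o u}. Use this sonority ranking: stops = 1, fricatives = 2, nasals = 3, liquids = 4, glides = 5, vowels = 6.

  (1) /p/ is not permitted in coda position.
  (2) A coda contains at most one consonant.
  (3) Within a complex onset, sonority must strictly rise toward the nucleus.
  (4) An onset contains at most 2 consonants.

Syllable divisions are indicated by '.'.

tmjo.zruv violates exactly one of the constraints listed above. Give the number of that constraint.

4

tmjo.zruv: syllable 1 onset /tmj/ has 3 consonants (> 2).
This is a violation of constraint 4: "An onset contains at most 2 consonants."
The remaining constraints (1, 2, 3) are satisfied.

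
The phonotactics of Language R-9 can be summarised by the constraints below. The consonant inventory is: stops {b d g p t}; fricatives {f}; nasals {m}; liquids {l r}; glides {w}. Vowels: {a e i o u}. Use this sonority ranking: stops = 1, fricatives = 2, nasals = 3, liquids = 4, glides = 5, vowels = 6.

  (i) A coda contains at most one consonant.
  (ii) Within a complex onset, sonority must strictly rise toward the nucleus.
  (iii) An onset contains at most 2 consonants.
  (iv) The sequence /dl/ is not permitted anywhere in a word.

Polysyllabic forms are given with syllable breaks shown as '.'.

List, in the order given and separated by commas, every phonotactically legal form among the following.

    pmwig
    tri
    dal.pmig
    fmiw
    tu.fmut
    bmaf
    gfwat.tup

tri, dal.pmig, fmiw, tu.fmut, bmaf

pmwig — violates constraint (iii): syllable 1 onset /pmw/ has 3 consonants (> 2) → phonotactically illegal
tri — σ1 onset /tr/ (1→4 rises), coda /∅/ ok → phonotactically legal
dal.pmig — σ1 onset /d/, coda /l/ ok; σ2 onset /pm/ (1→3 rises), coda /g/ ok → phonotactically legal
fmiw — σ1 onset /fm/ (2→3 rises), coda /w/ ok → phonotactically legal
tu.fmut — σ1 onset /t/, coda /∅/ ok; σ2 onset /fm/ (2→3 rises), coda /t/ ok → phonotactically legal
bmaf — σ1 onset /bm/ (1→3 rises), coda /f/ ok → phonotactically legal
gfwat.tup — violates constraint (iii): syllable 1 onset /gfw/ has 3 consonants (> 2) → phonotactically illegal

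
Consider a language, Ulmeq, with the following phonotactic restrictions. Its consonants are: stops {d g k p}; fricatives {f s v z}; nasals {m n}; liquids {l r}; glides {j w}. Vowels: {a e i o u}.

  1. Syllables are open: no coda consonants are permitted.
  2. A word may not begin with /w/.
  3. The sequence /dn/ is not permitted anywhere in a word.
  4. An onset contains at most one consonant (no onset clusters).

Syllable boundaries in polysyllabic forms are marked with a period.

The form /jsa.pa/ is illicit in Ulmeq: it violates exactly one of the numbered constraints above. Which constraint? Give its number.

4

/jsa.pa/: syllable 1 onset /js/ has 2 consonants (> 1).
This is a violation of constraint 4: "An onset contains at most one consonant (no onset clusters)."
The remaining constraints (1, 2, 3) are satisfied.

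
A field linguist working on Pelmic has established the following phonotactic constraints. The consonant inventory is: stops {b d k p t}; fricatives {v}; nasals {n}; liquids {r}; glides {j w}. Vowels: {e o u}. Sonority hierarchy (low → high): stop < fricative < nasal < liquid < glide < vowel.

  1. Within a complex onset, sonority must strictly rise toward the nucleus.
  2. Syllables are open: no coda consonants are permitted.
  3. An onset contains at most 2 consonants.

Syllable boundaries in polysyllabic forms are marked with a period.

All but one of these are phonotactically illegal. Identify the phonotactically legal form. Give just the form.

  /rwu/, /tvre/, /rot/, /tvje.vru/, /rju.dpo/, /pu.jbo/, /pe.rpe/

/rwu/

/rwu/ — σ1 onset /rw/ (4→5 rises), coda /∅/ ok → phonotactically legal
/tvre/ — violates constraint 3: syllable 1 onset /tvr/ has 3 consonants (> 2) → phonotactically illegal
/rot/ — violates constraint 2: syllable 1 coda /t/ has 1 consonant (> 0) → phonotactically illegal
/tvje.vru/ — violates constraint 3: syllable 1 onset /tvj/ has 3 consonants (> 2) → phonotactically illegal
/rju.dpo/ — violates constraint 1: syllable 2 onset /dp/: /d/ (stop, 1) → /p/ (stop, 1) does not rise → phonotactically illegal
/pu.jbo/ — violates constraint 1: syllable 2 onset /jb/: /j/ (glide, 5) → /b/ (stop, 1) does not rise → phonotactically illegal
/pe.rpe/ — violates constraint 1: syllable 2 onset /rp/: /r/ (liquid, 4) → /p/ (stop, 1) does not rise → phonotactically illegal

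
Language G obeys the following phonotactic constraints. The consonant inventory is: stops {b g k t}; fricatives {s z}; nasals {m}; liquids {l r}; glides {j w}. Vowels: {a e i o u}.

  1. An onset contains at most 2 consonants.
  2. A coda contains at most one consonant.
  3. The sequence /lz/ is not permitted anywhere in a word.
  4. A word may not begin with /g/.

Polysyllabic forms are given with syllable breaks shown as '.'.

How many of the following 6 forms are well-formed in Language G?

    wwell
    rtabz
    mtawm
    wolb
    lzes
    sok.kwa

1

wwell — violates constraint 2: syllable 1 coda /ll/ has 2 consonants (> 1) → ill-formed
rtabz — violates constraint 2: syllable 1 coda /bz/ has 2 consonants (> 1) → ill-formed
mtawm — violates constraint 2: syllable 1 coda /wm/ has 2 consonants (> 1) → ill-formed
wolb — violates constraint 2: syllable 1 coda /lb/ has 2 consonants (> 1) → ill-formed
lzes — violates constraint 3: contains banned sequence /lz/ → ill-formed
sok.kwa — σ1 onset /s/, coda /k/ ok; σ2 onset /kw/ (2C), coda /∅/ ok → well-formed
Well-formed: sok.kwa → 1.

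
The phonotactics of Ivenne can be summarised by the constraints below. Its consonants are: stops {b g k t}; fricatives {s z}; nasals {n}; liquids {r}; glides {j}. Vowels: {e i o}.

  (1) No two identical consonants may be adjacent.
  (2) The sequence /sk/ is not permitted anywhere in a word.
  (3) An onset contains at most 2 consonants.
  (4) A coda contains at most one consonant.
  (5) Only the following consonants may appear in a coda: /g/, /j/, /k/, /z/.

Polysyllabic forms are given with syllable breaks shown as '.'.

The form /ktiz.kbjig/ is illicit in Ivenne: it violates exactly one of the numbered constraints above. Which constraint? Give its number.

3

/ktiz.kbjig/: syllable 2 onset /kbj/ has 3 consonants (> 2).
This is a violation of constraint 3: "An onset contains at most 2 consonants."
The remaining constraints (1, 2, 4, 5) are satisfied.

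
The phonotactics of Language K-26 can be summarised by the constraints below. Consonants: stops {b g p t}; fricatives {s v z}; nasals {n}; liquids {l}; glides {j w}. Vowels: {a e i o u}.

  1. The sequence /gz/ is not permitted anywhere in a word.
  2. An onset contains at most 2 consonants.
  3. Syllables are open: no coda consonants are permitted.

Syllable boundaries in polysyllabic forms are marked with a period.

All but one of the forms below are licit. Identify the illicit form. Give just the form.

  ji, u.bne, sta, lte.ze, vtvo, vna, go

ji — σ1 onset /j/, coda /∅/ ok → licit
u.bne — σ1 onset /∅/, coda /∅/ ok; σ2 onset /bn/ (2C), coda /∅/ ok → licit
sta — σ1 onset /st/ (2C), coda /∅/ ok → licit
lte.ze — σ1 onset /lt/ (2C), coda /∅/ ok; σ2 onset /z/, coda /∅/ ok → licit
vtvo — violates constraint 2: syllable 1 onset /vtv/ has 3 consonants (> 2) → illicit
vna — σ1 onset /vn/ (2C), coda /∅/ ok → licit
go — σ1 onset /g/, coda /∅/ ok → licit

vtvo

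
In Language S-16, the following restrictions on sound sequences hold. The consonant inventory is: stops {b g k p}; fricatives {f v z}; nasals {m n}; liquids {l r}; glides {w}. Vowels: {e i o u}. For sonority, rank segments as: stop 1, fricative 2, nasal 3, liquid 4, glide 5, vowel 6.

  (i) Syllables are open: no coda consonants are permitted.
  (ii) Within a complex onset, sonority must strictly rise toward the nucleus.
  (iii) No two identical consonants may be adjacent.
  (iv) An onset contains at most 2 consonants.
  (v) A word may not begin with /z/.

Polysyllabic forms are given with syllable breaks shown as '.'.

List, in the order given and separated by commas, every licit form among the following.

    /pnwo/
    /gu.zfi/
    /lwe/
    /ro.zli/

/pnwo/ — violates constraint (iv): syllable 1 onset /pnw/ has 3 consonants (> 2) → illicit
/gu.zfi/ — violates constraint (ii): syllable 2 onset /zf/: /z/ (fricative, 2) → /f/ (fricative, 2) does not rise → illicit
/lwe/ — σ1 onset /lw/ (4→5 rises), coda /∅/ ok → licit
/ro.zli/ — σ1 onset /r/, coda /∅/ ok; σ2 onset /zl/ (2→4 rises), coda /∅/ ok → licit

/lwe/, /ro.zli/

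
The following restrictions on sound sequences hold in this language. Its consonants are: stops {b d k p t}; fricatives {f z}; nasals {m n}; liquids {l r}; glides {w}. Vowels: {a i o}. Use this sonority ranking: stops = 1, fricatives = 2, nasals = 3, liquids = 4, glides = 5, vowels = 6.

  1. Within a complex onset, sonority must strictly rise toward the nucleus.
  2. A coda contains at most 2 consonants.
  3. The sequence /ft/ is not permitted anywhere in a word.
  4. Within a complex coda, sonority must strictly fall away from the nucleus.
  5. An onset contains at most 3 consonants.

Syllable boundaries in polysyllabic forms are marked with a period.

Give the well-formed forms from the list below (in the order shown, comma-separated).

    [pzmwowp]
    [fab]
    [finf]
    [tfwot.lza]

[pzmwowp] — violates constraint 5: syllable 1 onset /pzmw/ has 4 consonants (> 3) → ill-formed
[fab] — σ1 onset /f/, coda /b/ ok → well-formed
[finf] — σ1 onset /f/, coda /nf/ (3→2 falls) ok → well-formed
[tfwot.lza] — violates constraint 1: syllable 2 onset /lz/: /l/ (liquid, 4) → /z/ (fricative, 2) does not rise → ill-formed

[fab], [finf]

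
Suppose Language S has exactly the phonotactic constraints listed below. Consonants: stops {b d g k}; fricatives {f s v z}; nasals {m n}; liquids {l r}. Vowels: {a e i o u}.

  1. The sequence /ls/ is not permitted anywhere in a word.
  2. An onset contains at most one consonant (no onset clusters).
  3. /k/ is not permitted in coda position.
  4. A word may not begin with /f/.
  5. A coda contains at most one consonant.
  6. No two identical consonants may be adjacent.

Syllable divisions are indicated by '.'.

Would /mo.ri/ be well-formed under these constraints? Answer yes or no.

/mo.ri/ — σ1 onset /m/, coda /∅/ ok; σ2 onset /r/, coda /∅/ ok → well-formed

yes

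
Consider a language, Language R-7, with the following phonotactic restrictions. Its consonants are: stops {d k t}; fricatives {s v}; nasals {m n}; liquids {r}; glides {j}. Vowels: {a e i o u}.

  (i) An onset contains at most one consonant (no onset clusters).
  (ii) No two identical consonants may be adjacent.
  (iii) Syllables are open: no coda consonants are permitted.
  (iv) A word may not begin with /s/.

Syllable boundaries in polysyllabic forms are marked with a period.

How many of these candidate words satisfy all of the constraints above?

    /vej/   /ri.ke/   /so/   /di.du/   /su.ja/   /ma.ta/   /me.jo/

4

/vej/ — violates constraint (iii): syllable 1 coda /j/ has 1 consonant (> 0) → phonotactically illegal
/ri.ke/ — σ1 onset /r/, coda /∅/ ok; σ2 onset /k/, coda /∅/ ok → phonotactically legal
/so/ — violates constraint (iv): word begins with /s/ → phonotactically illegal
/di.du/ — σ1 onset /d/, coda /∅/ ok; σ2 onset /d/, coda /∅/ ok → phonotactically legal
/su.ja/ — violates constraint (iv): word begins with /s/ → phonotactically illegal
/ma.ta/ — σ1 onset /m/, coda /∅/ ok; σ2 onset /t/, coda /∅/ ok → phonotactically legal
/me.jo/ — σ1 onset /m/, coda /∅/ ok; σ2 onset /j/, coda /∅/ ok → phonotactically legal
Phonotactically legal: /ri.ke/, /di.du/, /ma.ta/, /me.jo/ → 4.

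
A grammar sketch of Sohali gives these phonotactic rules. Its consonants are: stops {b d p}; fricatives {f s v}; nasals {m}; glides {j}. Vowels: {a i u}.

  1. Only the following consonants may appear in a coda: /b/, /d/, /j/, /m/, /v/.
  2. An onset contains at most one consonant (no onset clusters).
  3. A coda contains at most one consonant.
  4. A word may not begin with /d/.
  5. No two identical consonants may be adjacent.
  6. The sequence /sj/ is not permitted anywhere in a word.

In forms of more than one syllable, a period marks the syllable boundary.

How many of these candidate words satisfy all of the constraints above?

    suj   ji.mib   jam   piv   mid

suj — σ1 onset /s/, coda /j/ ok → licit
ji.mib — σ1 onset /j/, coda /∅/ ok; σ2 onset /m/, coda /b/ ok → licit
jam — σ1 onset /j/, coda /m/ ok → licit
piv — σ1 onset /p/, coda /v/ ok → licit
mid — σ1 onset /m/, coda /d/ ok → licit
Licit: suj, ji.mib, jam, piv, mid → 5.

5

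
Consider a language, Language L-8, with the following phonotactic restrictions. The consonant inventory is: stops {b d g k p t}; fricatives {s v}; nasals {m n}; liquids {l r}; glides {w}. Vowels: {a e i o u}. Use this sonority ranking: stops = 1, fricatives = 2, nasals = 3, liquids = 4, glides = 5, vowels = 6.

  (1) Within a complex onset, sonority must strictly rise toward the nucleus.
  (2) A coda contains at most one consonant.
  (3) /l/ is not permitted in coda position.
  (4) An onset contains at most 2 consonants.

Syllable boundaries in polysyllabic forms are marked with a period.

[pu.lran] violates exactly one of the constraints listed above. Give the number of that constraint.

1

[pu.lran]: syllable 2 onset /lr/: /l/ (liquid, 4) → /r/ (liquid, 4) does not rise.
This is a violation of constraint 1: "Within a complex onset, sonority must strictly rise toward the nucleus."
The remaining constraints (2, 3, 4) are satisfied.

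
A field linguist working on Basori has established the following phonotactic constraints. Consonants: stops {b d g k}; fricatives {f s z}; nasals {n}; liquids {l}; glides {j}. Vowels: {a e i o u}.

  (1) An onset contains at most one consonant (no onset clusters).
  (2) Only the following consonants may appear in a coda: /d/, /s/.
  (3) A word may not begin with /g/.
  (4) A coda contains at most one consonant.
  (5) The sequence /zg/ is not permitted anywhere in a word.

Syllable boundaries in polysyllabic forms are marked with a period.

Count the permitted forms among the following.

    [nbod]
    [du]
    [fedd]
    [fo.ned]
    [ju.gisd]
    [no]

[nbod] — violates constraint 1: syllable 1 onset /nb/ has 2 consonants (> 1) → not permitted
[du] — σ1 onset /d/, coda /∅/ ok → permitted
[fedd] — violates constraint 4: syllable 1 coda /dd/ has 2 consonants (> 1) → not permitted
[fo.ned] — σ1 onset /f/, coda /∅/ ok; σ2 onset /n/, coda /d/ ok → permitted
[ju.gisd] — violates constraint 4: syllable 2 coda /sd/ has 2 consonants (> 1) → not permitted
[no] — σ1 onset /n/, coda /∅/ ok → permitted
Permitted: [du], [fo.ned], [no] → 3.

3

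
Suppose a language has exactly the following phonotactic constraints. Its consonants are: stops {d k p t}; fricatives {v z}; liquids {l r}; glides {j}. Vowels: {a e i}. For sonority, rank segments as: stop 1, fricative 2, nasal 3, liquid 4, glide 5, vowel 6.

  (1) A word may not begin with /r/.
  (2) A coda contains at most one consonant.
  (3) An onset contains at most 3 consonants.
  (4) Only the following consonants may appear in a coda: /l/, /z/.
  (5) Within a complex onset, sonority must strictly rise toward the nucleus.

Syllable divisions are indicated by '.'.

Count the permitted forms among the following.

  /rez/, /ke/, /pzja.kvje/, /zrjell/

/rez/ — violates constraint 1: word begins with /r/ → not permitted
/ke/ — σ1 onset /k/, coda /∅/ ok → permitted
/pzja.kvje/ — σ1 onset /pzj/ (1→2→5 rises), coda /∅/ ok; σ2 onset /kvj/ (1→2→5 rises), coda /∅/ ok → permitted
/zrjell/ — violates constraint 2: syllable 1 coda /ll/ has 2 consonants (> 1) → not permitted
Permitted: /ke/, /pzja.kvje/ → 2.

2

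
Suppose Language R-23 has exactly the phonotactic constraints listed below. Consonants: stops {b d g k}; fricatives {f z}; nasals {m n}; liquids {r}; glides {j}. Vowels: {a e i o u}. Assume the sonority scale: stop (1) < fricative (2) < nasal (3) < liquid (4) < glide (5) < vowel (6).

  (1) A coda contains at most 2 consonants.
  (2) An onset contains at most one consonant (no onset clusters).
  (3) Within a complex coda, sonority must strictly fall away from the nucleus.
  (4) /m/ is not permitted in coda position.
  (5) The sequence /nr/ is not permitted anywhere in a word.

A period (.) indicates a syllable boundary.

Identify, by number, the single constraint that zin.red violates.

zin.red: contains banned sequence /nr/.
This is a violation of constraint 5: "The sequence /nr/ is not permitted anywhere in a word."
The remaining constraints (1, 2, 3, 4) are satisfied.

5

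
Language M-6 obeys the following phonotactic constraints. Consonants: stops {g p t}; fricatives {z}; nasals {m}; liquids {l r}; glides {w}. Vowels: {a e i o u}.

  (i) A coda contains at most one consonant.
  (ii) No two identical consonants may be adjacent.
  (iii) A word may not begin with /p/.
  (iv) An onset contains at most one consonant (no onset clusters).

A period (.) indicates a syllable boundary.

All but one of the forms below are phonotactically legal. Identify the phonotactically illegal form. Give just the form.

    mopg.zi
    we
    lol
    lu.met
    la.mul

mopg.zi

mopg.zi — violates constraint (i): syllable 1 coda /pg/ has 2 consonants (> 1) → phonotactically illegal
we — σ1 onset /w/, coda /∅/ ok → phonotactically legal
lol — σ1 onset /l/, coda /l/ ok → phonotactically legal
lu.met — σ1 onset /l/, coda /∅/ ok; σ2 onset /m/, coda /t/ ok → phonotactically legal
la.mul — σ1 onset /l/, coda /∅/ ok; σ2 onset /m/, coda /l/ ok → phonotactically legal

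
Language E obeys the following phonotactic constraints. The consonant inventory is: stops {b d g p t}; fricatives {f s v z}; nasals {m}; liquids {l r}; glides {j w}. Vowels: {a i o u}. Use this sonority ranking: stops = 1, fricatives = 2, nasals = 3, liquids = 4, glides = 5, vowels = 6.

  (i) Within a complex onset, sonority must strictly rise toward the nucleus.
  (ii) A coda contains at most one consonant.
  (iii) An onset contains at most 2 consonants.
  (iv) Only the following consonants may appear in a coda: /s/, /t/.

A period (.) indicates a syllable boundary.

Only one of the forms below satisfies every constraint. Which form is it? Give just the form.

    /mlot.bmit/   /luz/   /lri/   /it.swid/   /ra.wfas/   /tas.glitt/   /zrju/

/mlot.bmit/ — σ1 onset /ml/ (3→4 rises), coda /t/ ok; σ2 onset /bm/ (1→3 rises), coda /t/ ok → permitted
/luz/ — violates constraint (iv): syllable 1 coda contains /z/, which is not a licensed coda consonant → not permitted
/lri/ — violates constraint (i): syllable 1 onset /lr/: /l/ (liquid, 4) → /r/ (liquid, 4) does not rise → not permitted
/it.swid/ — violates constraint (iv): syllable 2 coda contains /d/, which is not a licensed coda consonant → not permitted
/ra.wfas/ — violates constraint (i): syllable 2 onset /wf/: /w/ (glide, 5) → /f/ (fricative, 2) does not rise → not permitted
/tas.glitt/ — violates constraint (ii): syllable 2 coda /tt/ has 2 consonants (> 1) → not permitted
/zrju/ — violates constraint (iii): syllable 1 onset /zrj/ has 3 consonants (> 2) → not permitted

/mlot.bmit/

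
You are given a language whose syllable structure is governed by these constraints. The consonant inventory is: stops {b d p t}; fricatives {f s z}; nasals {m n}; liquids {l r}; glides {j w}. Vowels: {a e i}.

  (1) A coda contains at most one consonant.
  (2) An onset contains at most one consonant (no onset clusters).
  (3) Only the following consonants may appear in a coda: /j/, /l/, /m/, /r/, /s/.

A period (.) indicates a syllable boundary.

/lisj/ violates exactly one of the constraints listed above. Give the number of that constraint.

/lisj/: syllable 1 coda /sj/ has 2 consonants (> 1).
This is a violation of constraint 1: "A coda contains at most one consonant."
The remaining constraints (2, 3) are satisfied.

1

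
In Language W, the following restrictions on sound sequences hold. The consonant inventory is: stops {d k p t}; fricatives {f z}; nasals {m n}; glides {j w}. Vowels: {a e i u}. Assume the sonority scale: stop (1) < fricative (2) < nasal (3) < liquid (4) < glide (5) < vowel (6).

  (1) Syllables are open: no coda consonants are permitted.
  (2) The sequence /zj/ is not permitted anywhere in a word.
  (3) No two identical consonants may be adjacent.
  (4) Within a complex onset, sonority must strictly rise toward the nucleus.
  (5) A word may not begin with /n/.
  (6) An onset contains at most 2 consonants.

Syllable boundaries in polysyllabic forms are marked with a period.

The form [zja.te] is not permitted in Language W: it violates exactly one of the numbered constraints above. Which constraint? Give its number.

[zja.te]: contains banned sequence /zj/.
This is a violation of constraint 2: "The sequence /zj/ is not permitted anywhere in a word."
The remaining constraints (1, 3, 4, 5, 6) are satisfied.

2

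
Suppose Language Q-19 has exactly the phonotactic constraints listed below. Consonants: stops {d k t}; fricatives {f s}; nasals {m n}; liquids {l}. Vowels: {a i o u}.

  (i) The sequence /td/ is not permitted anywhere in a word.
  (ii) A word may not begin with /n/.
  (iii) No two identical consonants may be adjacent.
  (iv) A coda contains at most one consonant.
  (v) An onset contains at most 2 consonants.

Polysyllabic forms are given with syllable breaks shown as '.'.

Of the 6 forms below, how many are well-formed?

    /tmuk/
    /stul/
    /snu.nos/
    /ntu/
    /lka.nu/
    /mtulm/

4

/tmuk/ — σ1 onset /tm/ (2C), coda /k/ ok → well-formed
/stul/ — σ1 onset /st/ (2C), coda /l/ ok → well-formed
/snu.nos/ — σ1 onset /sn/ (2C), coda /∅/ ok; σ2 onset /n/, coda /s/ ok → well-formed
/ntu/ — violates constraint (ii): word begins with /n/ → ill-formed
/lka.nu/ — σ1 onset /lk/ (2C), coda /∅/ ok; σ2 onset /n/, coda /∅/ ok → well-formed
/mtulm/ — violates constraint (iv): syllable 1 coda /lm/ has 2 consonants (> 1) → ill-formed
Well-formed: /tmuk/, /stul/, /snu.nos/, /lka.nu/ → 4.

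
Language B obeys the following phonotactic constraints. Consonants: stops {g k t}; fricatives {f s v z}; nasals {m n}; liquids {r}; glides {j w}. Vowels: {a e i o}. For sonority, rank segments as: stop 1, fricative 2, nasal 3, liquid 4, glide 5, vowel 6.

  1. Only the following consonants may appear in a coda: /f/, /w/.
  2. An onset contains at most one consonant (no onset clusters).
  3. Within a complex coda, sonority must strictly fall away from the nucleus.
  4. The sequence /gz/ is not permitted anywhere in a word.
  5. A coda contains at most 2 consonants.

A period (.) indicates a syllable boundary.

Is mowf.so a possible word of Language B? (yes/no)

yes

mowf.so — σ1 onset /m/, coda /wf/ (5→2 falls) ok; σ2 onset /s/, coda /∅/ ok → licit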